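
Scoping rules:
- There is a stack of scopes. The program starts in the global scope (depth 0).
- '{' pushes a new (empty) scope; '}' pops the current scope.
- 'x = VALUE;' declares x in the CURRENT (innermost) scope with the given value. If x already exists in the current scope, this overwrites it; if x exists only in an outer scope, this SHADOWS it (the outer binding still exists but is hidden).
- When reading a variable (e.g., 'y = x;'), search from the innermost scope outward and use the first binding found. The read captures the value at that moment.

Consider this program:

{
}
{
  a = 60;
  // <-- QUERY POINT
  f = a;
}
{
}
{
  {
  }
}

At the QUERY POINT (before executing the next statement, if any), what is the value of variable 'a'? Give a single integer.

Step 1: enter scope (depth=1)
Step 2: exit scope (depth=0)
Step 3: enter scope (depth=1)
Step 4: declare a=60 at depth 1
Visible at query point: a=60

Answer: 60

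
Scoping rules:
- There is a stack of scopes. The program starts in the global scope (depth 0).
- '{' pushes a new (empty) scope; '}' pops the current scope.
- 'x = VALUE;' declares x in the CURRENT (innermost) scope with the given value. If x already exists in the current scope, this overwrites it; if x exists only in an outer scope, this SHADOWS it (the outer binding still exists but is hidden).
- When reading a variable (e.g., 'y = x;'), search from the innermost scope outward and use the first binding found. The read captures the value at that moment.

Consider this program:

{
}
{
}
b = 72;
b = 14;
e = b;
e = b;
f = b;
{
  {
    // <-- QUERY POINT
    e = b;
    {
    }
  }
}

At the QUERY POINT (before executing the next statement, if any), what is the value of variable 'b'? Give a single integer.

Answer: 14

Derivation:
Step 1: enter scope (depth=1)
Step 2: exit scope (depth=0)
Step 3: enter scope (depth=1)
Step 4: exit scope (depth=0)
Step 5: declare b=72 at depth 0
Step 6: declare b=14 at depth 0
Step 7: declare e=(read b)=14 at depth 0
Step 8: declare e=(read b)=14 at depth 0
Step 9: declare f=(read b)=14 at depth 0
Step 10: enter scope (depth=1)
Step 11: enter scope (depth=2)
Visible at query point: b=14 e=14 f=14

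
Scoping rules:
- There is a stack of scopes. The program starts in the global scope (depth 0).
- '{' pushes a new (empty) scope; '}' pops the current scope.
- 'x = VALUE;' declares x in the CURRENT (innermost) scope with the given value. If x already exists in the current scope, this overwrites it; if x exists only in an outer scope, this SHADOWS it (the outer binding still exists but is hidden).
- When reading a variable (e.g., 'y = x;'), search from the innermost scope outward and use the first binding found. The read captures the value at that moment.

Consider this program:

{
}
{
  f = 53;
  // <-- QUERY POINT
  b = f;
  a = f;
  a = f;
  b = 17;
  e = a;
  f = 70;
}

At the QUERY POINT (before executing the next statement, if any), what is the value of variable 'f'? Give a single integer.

Step 1: enter scope (depth=1)
Step 2: exit scope (depth=0)
Step 3: enter scope (depth=1)
Step 4: declare f=53 at depth 1
Visible at query point: f=53

Answer: 53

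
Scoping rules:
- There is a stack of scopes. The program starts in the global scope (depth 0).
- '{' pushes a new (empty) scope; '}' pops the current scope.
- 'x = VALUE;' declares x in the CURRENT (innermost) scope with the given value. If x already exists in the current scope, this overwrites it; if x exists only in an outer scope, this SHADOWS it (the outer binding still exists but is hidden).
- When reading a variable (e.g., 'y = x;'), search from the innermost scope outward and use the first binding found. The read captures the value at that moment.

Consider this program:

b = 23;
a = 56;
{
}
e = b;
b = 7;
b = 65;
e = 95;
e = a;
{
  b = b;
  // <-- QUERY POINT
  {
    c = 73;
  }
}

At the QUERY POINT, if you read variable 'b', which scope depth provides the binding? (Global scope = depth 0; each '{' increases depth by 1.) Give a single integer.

Step 1: declare b=23 at depth 0
Step 2: declare a=56 at depth 0
Step 3: enter scope (depth=1)
Step 4: exit scope (depth=0)
Step 5: declare e=(read b)=23 at depth 0
Step 6: declare b=7 at depth 0
Step 7: declare b=65 at depth 0
Step 8: declare e=95 at depth 0
Step 9: declare e=(read a)=56 at depth 0
Step 10: enter scope (depth=1)
Step 11: declare b=(read b)=65 at depth 1
Visible at query point: a=56 b=65 e=56

Answer: 1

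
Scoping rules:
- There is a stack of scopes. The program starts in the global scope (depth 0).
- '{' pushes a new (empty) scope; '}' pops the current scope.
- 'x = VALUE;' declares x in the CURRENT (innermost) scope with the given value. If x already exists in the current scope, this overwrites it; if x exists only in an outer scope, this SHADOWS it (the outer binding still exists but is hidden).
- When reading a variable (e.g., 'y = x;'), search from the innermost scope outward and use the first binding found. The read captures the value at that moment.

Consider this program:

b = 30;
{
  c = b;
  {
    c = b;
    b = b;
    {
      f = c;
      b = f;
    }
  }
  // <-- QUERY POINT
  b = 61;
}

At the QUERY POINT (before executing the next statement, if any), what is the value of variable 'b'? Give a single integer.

Step 1: declare b=30 at depth 0
Step 2: enter scope (depth=1)
Step 3: declare c=(read b)=30 at depth 1
Step 4: enter scope (depth=2)
Step 5: declare c=(read b)=30 at depth 2
Step 6: declare b=(read b)=30 at depth 2
Step 7: enter scope (depth=3)
Step 8: declare f=(read c)=30 at depth 3
Step 9: declare b=(read f)=30 at depth 3
Step 10: exit scope (depth=2)
Step 11: exit scope (depth=1)
Visible at query point: b=30 c=30

Answer: 30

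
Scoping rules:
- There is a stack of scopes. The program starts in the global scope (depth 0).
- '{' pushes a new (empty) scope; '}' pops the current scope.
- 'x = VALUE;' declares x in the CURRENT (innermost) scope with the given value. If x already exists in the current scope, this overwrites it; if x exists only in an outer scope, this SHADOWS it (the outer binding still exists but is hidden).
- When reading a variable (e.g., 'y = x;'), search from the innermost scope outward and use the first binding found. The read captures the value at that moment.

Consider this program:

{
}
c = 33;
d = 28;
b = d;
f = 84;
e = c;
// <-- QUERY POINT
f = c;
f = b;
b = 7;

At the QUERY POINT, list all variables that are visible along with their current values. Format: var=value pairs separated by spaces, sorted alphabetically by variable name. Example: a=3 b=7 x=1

Step 1: enter scope (depth=1)
Step 2: exit scope (depth=0)
Step 3: declare c=33 at depth 0
Step 4: declare d=28 at depth 0
Step 5: declare b=(read d)=28 at depth 0
Step 6: declare f=84 at depth 0
Step 7: declare e=(read c)=33 at depth 0
Visible at query point: b=28 c=33 d=28 e=33 f=84

Answer: b=28 c=33 d=28 e=33 f=84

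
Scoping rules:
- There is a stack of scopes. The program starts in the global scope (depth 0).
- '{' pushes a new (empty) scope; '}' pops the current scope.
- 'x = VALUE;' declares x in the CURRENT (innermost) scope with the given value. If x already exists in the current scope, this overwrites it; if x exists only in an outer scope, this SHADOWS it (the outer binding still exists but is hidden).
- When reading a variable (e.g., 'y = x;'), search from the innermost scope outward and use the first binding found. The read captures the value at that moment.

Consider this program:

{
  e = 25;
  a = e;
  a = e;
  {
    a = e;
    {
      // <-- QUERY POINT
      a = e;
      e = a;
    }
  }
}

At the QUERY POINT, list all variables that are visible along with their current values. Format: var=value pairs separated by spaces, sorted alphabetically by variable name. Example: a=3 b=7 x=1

Step 1: enter scope (depth=1)
Step 2: declare e=25 at depth 1
Step 3: declare a=(read e)=25 at depth 1
Step 4: declare a=(read e)=25 at depth 1
Step 5: enter scope (depth=2)
Step 6: declare a=(read e)=25 at depth 2
Step 7: enter scope (depth=3)
Visible at query point: a=25 e=25

Answer: a=25 e=25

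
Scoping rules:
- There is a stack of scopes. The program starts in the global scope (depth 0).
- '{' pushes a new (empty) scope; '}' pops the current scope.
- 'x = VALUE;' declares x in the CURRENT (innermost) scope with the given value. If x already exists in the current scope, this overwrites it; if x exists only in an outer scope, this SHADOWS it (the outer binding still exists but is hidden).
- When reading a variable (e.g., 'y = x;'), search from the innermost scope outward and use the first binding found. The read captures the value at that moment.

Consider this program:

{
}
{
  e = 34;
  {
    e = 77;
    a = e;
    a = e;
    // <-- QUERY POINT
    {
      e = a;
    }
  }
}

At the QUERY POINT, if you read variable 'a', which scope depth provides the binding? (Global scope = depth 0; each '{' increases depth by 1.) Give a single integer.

Answer: 2

Derivation:
Step 1: enter scope (depth=1)
Step 2: exit scope (depth=0)
Step 3: enter scope (depth=1)
Step 4: declare e=34 at depth 1
Step 5: enter scope (depth=2)
Step 6: declare e=77 at depth 2
Step 7: declare a=(read e)=77 at depth 2
Step 8: declare a=(read e)=77 at depth 2
Visible at query point: a=77 e=77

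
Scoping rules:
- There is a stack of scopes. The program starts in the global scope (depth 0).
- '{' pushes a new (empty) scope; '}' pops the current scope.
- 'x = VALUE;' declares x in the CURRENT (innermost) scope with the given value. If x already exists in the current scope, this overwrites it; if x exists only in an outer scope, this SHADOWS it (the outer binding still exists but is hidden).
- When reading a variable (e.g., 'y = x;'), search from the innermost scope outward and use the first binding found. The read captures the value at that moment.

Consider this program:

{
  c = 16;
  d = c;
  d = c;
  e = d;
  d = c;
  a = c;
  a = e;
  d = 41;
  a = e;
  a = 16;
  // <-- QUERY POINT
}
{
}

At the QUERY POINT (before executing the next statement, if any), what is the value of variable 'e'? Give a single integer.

Answer: 16

Derivation:
Step 1: enter scope (depth=1)
Step 2: declare c=16 at depth 1
Step 3: declare d=(read c)=16 at depth 1
Step 4: declare d=(read c)=16 at depth 1
Step 5: declare e=(read d)=16 at depth 1
Step 6: declare d=(read c)=16 at depth 1
Step 7: declare a=(read c)=16 at depth 1
Step 8: declare a=(read e)=16 at depth 1
Step 9: declare d=41 at depth 1
Step 10: declare a=(read e)=16 at depth 1
Step 11: declare a=16 at depth 1
Visible at query point: a=16 c=16 d=41 e=16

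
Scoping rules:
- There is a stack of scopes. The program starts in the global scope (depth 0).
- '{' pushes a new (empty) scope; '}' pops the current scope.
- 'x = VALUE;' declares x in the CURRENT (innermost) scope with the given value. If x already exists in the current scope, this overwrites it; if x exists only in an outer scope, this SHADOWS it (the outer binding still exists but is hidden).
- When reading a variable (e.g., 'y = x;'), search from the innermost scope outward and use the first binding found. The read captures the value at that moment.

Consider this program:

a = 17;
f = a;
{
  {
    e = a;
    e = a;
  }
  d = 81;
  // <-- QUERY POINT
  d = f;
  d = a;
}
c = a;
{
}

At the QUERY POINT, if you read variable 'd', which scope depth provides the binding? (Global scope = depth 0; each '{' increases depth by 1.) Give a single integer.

Answer: 1

Derivation:
Step 1: declare a=17 at depth 0
Step 2: declare f=(read a)=17 at depth 0
Step 3: enter scope (depth=1)
Step 4: enter scope (depth=2)
Step 5: declare e=(read a)=17 at depth 2
Step 6: declare e=(read a)=17 at depth 2
Step 7: exit scope (depth=1)
Step 8: declare d=81 at depth 1
Visible at query point: a=17 d=81 f=17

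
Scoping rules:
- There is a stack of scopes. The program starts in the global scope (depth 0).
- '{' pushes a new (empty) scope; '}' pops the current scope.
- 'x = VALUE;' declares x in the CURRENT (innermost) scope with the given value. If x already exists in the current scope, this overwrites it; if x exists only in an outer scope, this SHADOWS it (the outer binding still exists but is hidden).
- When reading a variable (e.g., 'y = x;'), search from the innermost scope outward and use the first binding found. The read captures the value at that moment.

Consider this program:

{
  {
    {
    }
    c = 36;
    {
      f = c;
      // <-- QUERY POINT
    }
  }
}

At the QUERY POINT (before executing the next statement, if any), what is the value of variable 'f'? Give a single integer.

Step 1: enter scope (depth=1)
Step 2: enter scope (depth=2)
Step 3: enter scope (depth=3)
Step 4: exit scope (depth=2)
Step 5: declare c=36 at depth 2
Step 6: enter scope (depth=3)
Step 7: declare f=(read c)=36 at depth 3
Visible at query point: c=36 f=36

Answer: 36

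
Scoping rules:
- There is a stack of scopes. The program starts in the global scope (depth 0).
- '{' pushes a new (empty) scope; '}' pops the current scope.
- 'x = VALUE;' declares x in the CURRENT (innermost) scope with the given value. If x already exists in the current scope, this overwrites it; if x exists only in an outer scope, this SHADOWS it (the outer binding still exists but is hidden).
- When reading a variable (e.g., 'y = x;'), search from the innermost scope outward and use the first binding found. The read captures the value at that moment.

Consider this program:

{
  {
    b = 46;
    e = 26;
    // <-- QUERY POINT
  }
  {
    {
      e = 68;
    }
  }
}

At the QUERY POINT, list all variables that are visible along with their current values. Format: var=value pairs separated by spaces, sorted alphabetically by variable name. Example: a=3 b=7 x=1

Step 1: enter scope (depth=1)
Step 2: enter scope (depth=2)
Step 3: declare b=46 at depth 2
Step 4: declare e=26 at depth 2
Visible at query point: b=46 e=26

Answer: b=46 e=26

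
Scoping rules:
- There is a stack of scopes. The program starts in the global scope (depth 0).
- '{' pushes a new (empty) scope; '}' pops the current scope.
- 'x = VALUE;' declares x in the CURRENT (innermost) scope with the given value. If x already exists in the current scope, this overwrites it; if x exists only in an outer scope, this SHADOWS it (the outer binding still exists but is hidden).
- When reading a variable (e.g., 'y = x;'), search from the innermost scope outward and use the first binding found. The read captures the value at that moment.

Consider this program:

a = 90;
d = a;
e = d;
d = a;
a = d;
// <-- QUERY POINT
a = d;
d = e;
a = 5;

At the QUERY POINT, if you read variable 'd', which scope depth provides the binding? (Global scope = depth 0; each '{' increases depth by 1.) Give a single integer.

Answer: 0

Derivation:
Step 1: declare a=90 at depth 0
Step 2: declare d=(read a)=90 at depth 0
Step 3: declare e=(read d)=90 at depth 0
Step 4: declare d=(read a)=90 at depth 0
Step 5: declare a=(read d)=90 at depth 0
Visible at query point: a=90 d=90 e=90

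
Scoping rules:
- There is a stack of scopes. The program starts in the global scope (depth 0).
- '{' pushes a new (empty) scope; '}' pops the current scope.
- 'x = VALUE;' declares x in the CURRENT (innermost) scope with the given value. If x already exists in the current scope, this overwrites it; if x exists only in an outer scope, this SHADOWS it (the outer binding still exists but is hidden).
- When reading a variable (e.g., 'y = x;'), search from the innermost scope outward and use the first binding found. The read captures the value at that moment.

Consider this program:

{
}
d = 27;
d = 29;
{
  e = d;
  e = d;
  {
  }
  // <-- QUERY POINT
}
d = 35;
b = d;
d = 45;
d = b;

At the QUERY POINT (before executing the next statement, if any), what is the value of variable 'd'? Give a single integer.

Answer: 29

Derivation:
Step 1: enter scope (depth=1)
Step 2: exit scope (depth=0)
Step 3: declare d=27 at depth 0
Step 4: declare d=29 at depth 0
Step 5: enter scope (depth=1)
Step 6: declare e=(read d)=29 at depth 1
Step 7: declare e=(read d)=29 at depth 1
Step 8: enter scope (depth=2)
Step 9: exit scope (depth=1)
Visible at query point: d=29 e=29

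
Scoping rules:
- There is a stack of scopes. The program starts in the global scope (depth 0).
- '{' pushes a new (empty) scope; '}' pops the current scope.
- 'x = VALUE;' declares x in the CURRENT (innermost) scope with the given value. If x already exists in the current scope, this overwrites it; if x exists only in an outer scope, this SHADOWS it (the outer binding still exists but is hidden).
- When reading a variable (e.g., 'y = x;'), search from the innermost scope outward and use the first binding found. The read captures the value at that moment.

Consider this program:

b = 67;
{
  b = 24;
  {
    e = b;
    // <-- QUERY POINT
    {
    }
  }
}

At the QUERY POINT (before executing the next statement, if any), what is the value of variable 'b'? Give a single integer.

Step 1: declare b=67 at depth 0
Step 2: enter scope (depth=1)
Step 3: declare b=24 at depth 1
Step 4: enter scope (depth=2)
Step 5: declare e=(read b)=24 at depth 2
Visible at query point: b=24 e=24

Answer: 24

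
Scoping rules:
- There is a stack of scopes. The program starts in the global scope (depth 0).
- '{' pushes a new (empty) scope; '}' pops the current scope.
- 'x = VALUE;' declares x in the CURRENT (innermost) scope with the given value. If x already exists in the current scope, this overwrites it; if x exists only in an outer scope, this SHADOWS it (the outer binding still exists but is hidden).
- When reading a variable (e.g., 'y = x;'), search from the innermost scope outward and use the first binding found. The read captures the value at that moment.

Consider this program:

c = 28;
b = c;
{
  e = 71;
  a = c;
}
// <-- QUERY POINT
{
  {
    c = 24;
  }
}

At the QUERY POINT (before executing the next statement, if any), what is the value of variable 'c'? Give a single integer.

Answer: 28

Derivation:
Step 1: declare c=28 at depth 0
Step 2: declare b=(read c)=28 at depth 0
Step 3: enter scope (depth=1)
Step 4: declare e=71 at depth 1
Step 5: declare a=(read c)=28 at depth 1
Step 6: exit scope (depth=0)
Visible at query point: b=28 c=28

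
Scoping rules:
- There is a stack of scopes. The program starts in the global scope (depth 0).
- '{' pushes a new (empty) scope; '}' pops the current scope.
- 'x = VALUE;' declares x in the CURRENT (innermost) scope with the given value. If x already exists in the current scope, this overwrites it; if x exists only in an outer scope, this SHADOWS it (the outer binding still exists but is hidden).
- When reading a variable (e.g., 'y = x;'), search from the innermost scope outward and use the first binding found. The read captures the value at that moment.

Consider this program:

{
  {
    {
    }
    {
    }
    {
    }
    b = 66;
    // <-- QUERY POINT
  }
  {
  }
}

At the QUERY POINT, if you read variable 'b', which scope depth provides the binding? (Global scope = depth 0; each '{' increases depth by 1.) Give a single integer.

Step 1: enter scope (depth=1)
Step 2: enter scope (depth=2)
Step 3: enter scope (depth=3)
Step 4: exit scope (depth=2)
Step 5: enter scope (depth=3)
Step 6: exit scope (depth=2)
Step 7: enter scope (depth=3)
Step 8: exit scope (depth=2)
Step 9: declare b=66 at depth 2
Visible at query point: b=66

Answer: 2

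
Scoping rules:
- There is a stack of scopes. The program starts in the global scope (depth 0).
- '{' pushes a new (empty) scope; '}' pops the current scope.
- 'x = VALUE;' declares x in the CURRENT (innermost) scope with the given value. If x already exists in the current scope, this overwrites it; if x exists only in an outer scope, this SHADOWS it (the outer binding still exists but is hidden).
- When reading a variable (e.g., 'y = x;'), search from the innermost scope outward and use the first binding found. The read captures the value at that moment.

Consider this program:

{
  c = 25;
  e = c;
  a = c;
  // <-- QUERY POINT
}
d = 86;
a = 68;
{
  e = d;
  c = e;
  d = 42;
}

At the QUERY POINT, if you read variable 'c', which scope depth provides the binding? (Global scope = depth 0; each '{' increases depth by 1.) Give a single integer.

Answer: 1

Derivation:
Step 1: enter scope (depth=1)
Step 2: declare c=25 at depth 1
Step 3: declare e=(read c)=25 at depth 1
Step 4: declare a=(read c)=25 at depth 1
Visible at query point: a=25 c=25 e=25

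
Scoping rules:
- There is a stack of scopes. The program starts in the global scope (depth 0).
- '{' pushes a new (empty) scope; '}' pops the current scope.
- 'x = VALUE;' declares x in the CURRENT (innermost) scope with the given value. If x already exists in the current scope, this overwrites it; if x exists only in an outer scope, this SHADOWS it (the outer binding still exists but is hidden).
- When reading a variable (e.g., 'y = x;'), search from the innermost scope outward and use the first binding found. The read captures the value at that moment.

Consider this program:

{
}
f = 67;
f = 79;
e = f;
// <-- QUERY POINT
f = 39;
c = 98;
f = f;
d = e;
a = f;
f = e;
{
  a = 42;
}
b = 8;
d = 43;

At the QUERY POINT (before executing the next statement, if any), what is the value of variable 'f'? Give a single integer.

Answer: 79

Derivation:
Step 1: enter scope (depth=1)
Step 2: exit scope (depth=0)
Step 3: declare f=67 at depth 0
Step 4: declare f=79 at depth 0
Step 5: declare e=(read f)=79 at depth 0
Visible at query point: e=79 f=79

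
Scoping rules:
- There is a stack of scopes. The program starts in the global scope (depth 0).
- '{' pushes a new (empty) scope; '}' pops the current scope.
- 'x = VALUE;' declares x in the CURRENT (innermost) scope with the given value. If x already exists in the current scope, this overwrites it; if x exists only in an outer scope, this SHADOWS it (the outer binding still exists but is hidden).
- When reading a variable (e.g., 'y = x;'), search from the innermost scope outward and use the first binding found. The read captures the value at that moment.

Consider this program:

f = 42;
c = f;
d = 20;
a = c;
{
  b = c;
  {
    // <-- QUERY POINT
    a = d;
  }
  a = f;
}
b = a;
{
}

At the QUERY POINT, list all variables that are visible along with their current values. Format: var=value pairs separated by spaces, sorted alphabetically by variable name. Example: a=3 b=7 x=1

Step 1: declare f=42 at depth 0
Step 2: declare c=(read f)=42 at depth 0
Step 3: declare d=20 at depth 0
Step 4: declare a=(read c)=42 at depth 0
Step 5: enter scope (depth=1)
Step 6: declare b=(read c)=42 at depth 1
Step 7: enter scope (depth=2)
Visible at query point: a=42 b=42 c=42 d=20 f=42

Answer: a=42 b=42 c=42 d=20 f=42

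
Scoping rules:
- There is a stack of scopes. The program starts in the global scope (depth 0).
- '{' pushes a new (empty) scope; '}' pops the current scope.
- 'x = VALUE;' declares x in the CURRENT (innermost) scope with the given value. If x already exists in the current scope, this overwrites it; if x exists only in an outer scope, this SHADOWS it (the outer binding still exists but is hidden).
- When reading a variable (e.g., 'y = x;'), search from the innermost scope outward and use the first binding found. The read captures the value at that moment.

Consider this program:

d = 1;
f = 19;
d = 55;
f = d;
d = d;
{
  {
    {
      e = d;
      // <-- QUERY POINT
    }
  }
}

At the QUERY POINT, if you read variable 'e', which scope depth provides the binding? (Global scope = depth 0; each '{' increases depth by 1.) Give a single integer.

Answer: 3

Derivation:
Step 1: declare d=1 at depth 0
Step 2: declare f=19 at depth 0
Step 3: declare d=55 at depth 0
Step 4: declare f=(read d)=55 at depth 0
Step 5: declare d=(read d)=55 at depth 0
Step 6: enter scope (depth=1)
Step 7: enter scope (depth=2)
Step 8: enter scope (depth=3)
Step 9: declare e=(read d)=55 at depth 3
Visible at query point: d=55 e=55 f=55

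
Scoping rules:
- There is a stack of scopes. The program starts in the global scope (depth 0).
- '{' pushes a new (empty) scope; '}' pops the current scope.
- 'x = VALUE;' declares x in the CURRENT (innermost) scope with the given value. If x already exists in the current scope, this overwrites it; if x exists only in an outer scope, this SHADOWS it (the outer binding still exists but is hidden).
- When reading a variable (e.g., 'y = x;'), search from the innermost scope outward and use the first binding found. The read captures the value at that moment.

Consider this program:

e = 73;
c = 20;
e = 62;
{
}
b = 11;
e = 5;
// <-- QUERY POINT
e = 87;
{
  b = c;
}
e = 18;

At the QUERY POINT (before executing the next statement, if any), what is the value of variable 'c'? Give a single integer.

Step 1: declare e=73 at depth 0
Step 2: declare c=20 at depth 0
Step 3: declare e=62 at depth 0
Step 4: enter scope (depth=1)
Step 5: exit scope (depth=0)
Step 6: declare b=11 at depth 0
Step 7: declare e=5 at depth 0
Visible at query point: b=11 c=20 e=5

Answer: 20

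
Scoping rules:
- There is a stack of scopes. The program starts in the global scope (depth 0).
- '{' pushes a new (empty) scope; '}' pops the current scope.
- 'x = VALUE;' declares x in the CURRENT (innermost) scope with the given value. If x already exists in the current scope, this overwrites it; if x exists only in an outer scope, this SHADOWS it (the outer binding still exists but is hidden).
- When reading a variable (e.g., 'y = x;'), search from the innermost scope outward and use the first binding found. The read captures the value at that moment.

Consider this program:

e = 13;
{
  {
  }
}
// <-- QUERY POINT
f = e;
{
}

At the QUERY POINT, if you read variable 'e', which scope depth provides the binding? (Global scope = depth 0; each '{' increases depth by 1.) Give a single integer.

Step 1: declare e=13 at depth 0
Step 2: enter scope (depth=1)
Step 3: enter scope (depth=2)
Step 4: exit scope (depth=1)
Step 5: exit scope (depth=0)
Visible at query point: e=13

Answer: 0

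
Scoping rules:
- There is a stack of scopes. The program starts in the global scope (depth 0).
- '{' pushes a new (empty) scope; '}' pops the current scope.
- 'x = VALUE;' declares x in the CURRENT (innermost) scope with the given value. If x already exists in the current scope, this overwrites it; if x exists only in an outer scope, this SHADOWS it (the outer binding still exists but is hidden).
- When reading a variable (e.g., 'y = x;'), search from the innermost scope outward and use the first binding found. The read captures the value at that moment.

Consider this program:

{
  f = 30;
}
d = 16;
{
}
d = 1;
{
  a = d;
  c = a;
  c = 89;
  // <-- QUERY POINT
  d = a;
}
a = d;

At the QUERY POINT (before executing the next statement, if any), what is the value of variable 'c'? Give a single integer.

Step 1: enter scope (depth=1)
Step 2: declare f=30 at depth 1
Step 3: exit scope (depth=0)
Step 4: declare d=16 at depth 0
Step 5: enter scope (depth=1)
Step 6: exit scope (depth=0)
Step 7: declare d=1 at depth 0
Step 8: enter scope (depth=1)
Step 9: declare a=(read d)=1 at depth 1
Step 10: declare c=(read a)=1 at depth 1
Step 11: declare c=89 at depth 1
Visible at query point: a=1 c=89 d=1

Answer: 89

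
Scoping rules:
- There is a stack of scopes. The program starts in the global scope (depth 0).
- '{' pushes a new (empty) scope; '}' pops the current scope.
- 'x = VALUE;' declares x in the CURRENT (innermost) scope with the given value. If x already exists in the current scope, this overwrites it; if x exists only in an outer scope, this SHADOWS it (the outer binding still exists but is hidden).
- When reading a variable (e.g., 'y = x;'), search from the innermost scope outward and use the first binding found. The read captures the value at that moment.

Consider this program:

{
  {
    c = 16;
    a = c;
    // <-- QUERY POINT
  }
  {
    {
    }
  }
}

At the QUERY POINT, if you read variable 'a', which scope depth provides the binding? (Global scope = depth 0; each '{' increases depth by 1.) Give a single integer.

Answer: 2

Derivation:
Step 1: enter scope (depth=1)
Step 2: enter scope (depth=2)
Step 3: declare c=16 at depth 2
Step 4: declare a=(read c)=16 at depth 2
Visible at query point: a=16 c=16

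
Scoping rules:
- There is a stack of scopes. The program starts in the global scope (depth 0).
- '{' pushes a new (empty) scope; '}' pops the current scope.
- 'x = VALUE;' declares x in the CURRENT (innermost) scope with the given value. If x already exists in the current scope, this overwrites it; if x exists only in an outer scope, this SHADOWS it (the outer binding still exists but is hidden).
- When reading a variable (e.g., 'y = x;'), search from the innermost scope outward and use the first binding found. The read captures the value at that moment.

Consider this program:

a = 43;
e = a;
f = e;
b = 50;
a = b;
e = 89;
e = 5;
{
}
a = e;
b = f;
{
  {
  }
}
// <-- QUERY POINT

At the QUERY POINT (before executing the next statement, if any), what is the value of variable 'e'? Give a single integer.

Step 1: declare a=43 at depth 0
Step 2: declare e=(read a)=43 at depth 0
Step 3: declare f=(read e)=43 at depth 0
Step 4: declare b=50 at depth 0
Step 5: declare a=(read b)=50 at depth 0
Step 6: declare e=89 at depth 0
Step 7: declare e=5 at depth 0
Step 8: enter scope (depth=1)
Step 9: exit scope (depth=0)
Step 10: declare a=(read e)=5 at depth 0
Step 11: declare b=(read f)=43 at depth 0
Step 12: enter scope (depth=1)
Step 13: enter scope (depth=2)
Step 14: exit scope (depth=1)
Step 15: exit scope (depth=0)
Visible at query point: a=5 b=43 e=5 f=43

Answer: 5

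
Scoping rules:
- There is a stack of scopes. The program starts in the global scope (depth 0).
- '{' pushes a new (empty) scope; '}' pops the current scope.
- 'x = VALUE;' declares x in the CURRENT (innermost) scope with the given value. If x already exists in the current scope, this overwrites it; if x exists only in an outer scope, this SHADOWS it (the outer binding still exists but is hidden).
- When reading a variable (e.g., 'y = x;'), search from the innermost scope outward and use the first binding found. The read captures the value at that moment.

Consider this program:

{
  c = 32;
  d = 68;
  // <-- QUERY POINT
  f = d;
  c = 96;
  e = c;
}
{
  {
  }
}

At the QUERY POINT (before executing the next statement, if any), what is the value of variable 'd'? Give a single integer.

Step 1: enter scope (depth=1)
Step 2: declare c=32 at depth 1
Step 3: declare d=68 at depth 1
Visible at query point: c=32 d=68

Answer: 68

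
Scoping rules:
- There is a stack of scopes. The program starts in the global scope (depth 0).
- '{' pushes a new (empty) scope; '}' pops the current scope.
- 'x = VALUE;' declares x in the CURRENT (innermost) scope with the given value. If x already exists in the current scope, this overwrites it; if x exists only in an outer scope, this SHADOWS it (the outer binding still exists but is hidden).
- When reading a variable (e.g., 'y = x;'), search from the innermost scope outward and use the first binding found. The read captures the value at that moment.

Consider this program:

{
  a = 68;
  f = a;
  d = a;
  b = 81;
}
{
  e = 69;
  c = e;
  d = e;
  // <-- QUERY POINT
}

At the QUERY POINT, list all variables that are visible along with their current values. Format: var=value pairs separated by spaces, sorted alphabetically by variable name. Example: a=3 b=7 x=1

Answer: c=69 d=69 e=69

Derivation:
Step 1: enter scope (depth=1)
Step 2: declare a=68 at depth 1
Step 3: declare f=(read a)=68 at depth 1
Step 4: declare d=(read a)=68 at depth 1
Step 5: declare b=81 at depth 1
Step 6: exit scope (depth=0)
Step 7: enter scope (depth=1)
Step 8: declare e=69 at depth 1
Step 9: declare c=(read e)=69 at depth 1
Step 10: declare d=(read e)=69 at depth 1
Visible at query point: c=69 d=69 e=69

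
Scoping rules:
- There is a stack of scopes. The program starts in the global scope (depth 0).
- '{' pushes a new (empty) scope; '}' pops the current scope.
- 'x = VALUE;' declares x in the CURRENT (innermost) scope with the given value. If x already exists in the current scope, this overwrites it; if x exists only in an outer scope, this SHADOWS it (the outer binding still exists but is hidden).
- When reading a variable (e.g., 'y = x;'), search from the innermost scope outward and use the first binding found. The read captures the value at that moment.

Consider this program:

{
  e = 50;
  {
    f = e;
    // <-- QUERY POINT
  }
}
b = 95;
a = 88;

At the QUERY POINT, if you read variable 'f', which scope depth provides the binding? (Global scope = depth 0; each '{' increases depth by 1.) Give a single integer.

Answer: 2

Derivation:
Step 1: enter scope (depth=1)
Step 2: declare e=50 at depth 1
Step 3: enter scope (depth=2)
Step 4: declare f=(read e)=50 at depth 2
Visible at query point: e=50 f=50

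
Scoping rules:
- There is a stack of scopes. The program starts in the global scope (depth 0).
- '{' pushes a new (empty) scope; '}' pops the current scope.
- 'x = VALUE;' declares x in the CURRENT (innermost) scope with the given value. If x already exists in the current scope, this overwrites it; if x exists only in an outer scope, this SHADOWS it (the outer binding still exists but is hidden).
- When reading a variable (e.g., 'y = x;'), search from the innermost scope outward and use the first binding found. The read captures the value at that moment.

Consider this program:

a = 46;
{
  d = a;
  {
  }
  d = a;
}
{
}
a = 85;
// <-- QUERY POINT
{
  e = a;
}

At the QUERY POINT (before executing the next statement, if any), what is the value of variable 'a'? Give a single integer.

Step 1: declare a=46 at depth 0
Step 2: enter scope (depth=1)
Step 3: declare d=(read a)=46 at depth 1
Step 4: enter scope (depth=2)
Step 5: exit scope (depth=1)
Step 6: declare d=(read a)=46 at depth 1
Step 7: exit scope (depth=0)
Step 8: enter scope (depth=1)
Step 9: exit scope (depth=0)
Step 10: declare a=85 at depth 0
Visible at query point: a=85

Answer: 85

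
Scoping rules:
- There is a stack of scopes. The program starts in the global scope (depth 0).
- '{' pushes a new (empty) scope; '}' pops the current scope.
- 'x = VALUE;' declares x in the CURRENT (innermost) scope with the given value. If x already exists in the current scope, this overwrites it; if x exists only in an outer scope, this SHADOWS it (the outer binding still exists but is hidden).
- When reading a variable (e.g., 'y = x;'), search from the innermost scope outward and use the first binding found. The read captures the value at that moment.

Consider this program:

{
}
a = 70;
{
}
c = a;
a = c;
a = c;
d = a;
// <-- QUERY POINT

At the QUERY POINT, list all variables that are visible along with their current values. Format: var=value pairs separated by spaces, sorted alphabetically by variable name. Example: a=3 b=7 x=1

Step 1: enter scope (depth=1)
Step 2: exit scope (depth=0)
Step 3: declare a=70 at depth 0
Step 4: enter scope (depth=1)
Step 5: exit scope (depth=0)
Step 6: declare c=(read a)=70 at depth 0
Step 7: declare a=(read c)=70 at depth 0
Step 8: declare a=(read c)=70 at depth 0
Step 9: declare d=(read a)=70 at depth 0
Visible at query point: a=70 c=70 d=70

Answer: a=70 c=70 d=70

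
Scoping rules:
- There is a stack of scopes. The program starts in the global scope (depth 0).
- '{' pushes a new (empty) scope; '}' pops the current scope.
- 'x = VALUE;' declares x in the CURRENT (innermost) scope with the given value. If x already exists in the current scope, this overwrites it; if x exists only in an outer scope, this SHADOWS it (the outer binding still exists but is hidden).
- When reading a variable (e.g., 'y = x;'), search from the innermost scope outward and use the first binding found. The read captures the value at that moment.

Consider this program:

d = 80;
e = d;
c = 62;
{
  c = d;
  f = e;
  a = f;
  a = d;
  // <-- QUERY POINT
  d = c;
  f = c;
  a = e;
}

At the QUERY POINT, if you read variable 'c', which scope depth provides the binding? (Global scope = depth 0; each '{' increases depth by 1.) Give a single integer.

Step 1: declare d=80 at depth 0
Step 2: declare e=(read d)=80 at depth 0
Step 3: declare c=62 at depth 0
Step 4: enter scope (depth=1)
Step 5: declare c=(read d)=80 at depth 1
Step 6: declare f=(read e)=80 at depth 1
Step 7: declare a=(read f)=80 at depth 1
Step 8: declare a=(read d)=80 at depth 1
Visible at query point: a=80 c=80 d=80 e=80 f=80

Answer: 1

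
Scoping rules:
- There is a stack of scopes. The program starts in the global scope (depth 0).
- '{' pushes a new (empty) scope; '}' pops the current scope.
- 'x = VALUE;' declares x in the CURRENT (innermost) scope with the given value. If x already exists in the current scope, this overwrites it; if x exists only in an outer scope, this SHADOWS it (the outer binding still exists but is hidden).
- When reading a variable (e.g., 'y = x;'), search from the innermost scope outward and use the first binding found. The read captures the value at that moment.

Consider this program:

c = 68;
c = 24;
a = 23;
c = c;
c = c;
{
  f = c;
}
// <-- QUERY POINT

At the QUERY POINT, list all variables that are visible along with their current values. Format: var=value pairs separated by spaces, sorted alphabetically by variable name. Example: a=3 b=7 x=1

Answer: a=23 c=24

Derivation:
Step 1: declare c=68 at depth 0
Step 2: declare c=24 at depth 0
Step 3: declare a=23 at depth 0
Step 4: declare c=(read c)=24 at depth 0
Step 5: declare c=(read c)=24 at depth 0
Step 6: enter scope (depth=1)
Step 7: declare f=(read c)=24 at depth 1
Step 8: exit scope (depth=0)
Visible at query point: a=23 c=24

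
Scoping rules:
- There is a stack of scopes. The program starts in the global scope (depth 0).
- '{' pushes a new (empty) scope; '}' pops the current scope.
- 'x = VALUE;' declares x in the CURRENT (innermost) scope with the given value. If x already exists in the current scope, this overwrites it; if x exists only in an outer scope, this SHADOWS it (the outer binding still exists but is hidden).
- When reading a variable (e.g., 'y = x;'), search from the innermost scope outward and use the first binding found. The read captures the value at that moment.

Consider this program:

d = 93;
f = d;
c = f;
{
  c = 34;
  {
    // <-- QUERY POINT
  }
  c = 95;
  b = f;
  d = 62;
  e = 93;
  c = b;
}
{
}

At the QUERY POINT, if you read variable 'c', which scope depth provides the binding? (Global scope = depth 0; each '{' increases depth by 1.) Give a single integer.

Step 1: declare d=93 at depth 0
Step 2: declare f=(read d)=93 at depth 0
Step 3: declare c=(read f)=93 at depth 0
Step 4: enter scope (depth=1)
Step 5: declare c=34 at depth 1
Step 6: enter scope (depth=2)
Visible at query point: c=34 d=93 f=93

Answer: 1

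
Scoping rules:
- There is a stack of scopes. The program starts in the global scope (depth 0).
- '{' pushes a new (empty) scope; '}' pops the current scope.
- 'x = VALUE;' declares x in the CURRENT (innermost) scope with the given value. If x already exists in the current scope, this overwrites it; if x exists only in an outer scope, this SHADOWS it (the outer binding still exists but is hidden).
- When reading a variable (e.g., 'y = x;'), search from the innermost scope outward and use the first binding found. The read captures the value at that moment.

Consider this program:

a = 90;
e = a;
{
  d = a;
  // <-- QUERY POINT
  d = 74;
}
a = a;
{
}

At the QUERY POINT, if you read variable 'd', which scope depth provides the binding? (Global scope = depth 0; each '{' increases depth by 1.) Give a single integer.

Step 1: declare a=90 at depth 0
Step 2: declare e=(read a)=90 at depth 0
Step 3: enter scope (depth=1)
Step 4: declare d=(read a)=90 at depth 1
Visible at query point: a=90 d=90 e=90

Answer: 1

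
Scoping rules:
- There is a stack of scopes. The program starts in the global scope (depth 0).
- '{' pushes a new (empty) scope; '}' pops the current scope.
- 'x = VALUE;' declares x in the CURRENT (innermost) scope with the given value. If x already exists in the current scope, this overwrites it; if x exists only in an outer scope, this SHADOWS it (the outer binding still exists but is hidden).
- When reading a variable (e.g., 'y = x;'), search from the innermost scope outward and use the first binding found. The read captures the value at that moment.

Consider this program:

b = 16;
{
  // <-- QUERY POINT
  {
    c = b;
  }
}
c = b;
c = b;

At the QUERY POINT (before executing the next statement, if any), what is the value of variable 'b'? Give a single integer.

Answer: 16

Derivation:
Step 1: declare b=16 at depth 0
Step 2: enter scope (depth=1)
Visible at query point: b=16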